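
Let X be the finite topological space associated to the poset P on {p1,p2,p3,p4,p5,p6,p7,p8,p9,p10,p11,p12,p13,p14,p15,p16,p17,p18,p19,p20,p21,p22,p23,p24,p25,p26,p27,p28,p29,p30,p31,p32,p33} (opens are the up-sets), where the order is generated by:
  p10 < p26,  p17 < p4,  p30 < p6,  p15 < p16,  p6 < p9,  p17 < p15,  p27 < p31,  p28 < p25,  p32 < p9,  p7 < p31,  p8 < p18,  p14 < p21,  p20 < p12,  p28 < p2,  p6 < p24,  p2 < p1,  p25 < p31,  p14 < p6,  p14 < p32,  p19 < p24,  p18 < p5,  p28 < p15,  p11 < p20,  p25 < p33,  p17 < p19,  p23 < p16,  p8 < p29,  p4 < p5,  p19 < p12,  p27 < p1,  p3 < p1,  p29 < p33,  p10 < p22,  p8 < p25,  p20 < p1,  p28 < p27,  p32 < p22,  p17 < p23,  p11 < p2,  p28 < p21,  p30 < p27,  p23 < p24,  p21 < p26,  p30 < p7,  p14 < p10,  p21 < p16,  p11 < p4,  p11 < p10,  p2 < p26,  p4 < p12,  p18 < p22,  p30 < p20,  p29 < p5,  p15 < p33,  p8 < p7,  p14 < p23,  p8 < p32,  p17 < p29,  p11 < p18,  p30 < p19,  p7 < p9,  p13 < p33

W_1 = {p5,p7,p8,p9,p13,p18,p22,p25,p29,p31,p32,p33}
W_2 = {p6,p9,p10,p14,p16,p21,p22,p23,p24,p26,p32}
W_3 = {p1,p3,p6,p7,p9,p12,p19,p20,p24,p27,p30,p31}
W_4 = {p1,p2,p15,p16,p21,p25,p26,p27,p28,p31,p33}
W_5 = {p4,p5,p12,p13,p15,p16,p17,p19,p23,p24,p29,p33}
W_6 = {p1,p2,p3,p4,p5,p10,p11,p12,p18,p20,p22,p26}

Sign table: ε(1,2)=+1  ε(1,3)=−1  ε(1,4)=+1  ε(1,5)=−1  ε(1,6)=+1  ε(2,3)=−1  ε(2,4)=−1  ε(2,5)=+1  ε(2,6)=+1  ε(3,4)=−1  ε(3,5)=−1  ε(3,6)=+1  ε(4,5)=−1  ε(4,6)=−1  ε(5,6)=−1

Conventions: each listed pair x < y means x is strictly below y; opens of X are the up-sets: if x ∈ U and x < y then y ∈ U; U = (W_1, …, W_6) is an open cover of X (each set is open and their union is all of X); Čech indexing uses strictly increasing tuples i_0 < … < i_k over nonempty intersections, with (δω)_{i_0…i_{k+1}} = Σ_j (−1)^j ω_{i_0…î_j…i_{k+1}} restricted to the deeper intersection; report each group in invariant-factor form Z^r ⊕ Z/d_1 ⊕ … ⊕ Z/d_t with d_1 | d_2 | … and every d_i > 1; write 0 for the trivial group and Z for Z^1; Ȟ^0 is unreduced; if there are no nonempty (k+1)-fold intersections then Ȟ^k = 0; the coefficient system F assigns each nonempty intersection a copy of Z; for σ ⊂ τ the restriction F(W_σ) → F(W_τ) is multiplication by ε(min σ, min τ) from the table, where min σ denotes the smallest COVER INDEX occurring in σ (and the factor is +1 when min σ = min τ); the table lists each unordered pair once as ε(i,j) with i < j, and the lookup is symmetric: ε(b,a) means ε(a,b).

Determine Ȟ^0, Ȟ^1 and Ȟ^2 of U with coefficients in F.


Ȟ^0(U;F) ≅ 0; Ȟ^1(U;F) ≅ Z/2; Ȟ^2(U;F) ≅ Z

intersection data:
  W12={p9,p22,p32} W13={p7,p9,p31} W14={p25,p31,p33} W15={p5,p13,p29,p33} W16={p5,p18,p22} W23={p6,p9,p24} W24={p16,p21,p26} W25={p16,p23,p24} W26={p10,p22,p26} W34={p1,p27,p31} W35={p12,p19,p24} W36={p1,p3,p12,p20} W45={p15,p16,p33} W46={p1,p2,p26} W56={p4,p5,p12}
  W123={p9} W126={p22} W134={p31} W145={p33} W156={p5} W235={p24} W245={p16} W246={p26} W346={p1} W356={p12}
C dims 6,15,10; δ0: rk 6, SNF 1^5·2; δ1: rk 9, SNF 1^9
Ȟ^0 = (6 − 6) − 0 = 0, so Ȟ^0 ≅ 0
Ȟ^1 = (15 − 9) − 6 = 0 plus torsion [2], so Ȟ^1 ≅ Z/2
Ȟ^2 = (10 − 0) − 9 = 1, so Ȟ^2 ≅ Z


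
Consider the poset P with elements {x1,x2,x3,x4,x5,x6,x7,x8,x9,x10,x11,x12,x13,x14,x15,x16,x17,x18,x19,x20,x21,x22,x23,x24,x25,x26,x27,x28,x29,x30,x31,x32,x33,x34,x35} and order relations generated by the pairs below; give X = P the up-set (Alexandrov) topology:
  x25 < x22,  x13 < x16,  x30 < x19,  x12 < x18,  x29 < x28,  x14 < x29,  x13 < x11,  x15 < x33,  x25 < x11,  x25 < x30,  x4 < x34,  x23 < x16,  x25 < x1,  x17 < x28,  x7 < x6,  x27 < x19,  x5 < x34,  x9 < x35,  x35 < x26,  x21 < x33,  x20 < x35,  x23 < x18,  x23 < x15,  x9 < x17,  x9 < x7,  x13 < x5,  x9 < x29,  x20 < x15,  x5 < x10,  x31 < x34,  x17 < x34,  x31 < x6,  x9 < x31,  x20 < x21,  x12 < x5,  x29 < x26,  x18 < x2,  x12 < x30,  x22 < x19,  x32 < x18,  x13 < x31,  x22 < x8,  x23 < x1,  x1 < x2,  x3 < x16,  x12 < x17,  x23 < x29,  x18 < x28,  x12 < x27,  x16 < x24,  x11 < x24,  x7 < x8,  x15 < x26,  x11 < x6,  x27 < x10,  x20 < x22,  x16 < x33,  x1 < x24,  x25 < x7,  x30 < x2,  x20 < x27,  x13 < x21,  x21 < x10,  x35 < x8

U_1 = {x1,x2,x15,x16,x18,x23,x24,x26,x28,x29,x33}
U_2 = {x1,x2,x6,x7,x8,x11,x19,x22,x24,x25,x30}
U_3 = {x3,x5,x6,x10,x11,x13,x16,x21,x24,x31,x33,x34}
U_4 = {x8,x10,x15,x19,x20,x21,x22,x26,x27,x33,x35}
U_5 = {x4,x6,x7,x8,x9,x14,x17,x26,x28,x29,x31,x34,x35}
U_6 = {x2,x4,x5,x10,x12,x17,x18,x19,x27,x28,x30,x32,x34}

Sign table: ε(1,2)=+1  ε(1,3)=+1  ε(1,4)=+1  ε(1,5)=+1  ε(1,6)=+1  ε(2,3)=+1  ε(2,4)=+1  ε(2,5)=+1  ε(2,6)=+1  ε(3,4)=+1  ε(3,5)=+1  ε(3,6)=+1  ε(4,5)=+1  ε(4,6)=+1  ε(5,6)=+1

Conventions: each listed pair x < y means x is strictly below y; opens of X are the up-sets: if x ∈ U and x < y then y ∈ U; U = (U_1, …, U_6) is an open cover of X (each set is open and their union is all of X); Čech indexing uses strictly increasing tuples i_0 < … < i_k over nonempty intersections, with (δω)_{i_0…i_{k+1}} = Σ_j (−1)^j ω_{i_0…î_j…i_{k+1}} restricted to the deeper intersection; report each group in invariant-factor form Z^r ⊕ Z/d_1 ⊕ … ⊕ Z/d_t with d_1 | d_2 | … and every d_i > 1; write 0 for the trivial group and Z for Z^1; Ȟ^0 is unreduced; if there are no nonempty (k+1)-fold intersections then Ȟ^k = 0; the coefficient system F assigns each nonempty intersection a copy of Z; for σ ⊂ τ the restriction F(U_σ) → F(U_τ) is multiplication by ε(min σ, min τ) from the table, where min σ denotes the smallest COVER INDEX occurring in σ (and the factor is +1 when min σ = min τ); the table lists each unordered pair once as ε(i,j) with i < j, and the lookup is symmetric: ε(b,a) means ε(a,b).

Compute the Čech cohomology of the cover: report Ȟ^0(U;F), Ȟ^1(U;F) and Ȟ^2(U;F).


Ȟ^0 = Z, Ȟ^1 = 0 and Ȟ^2 = Z/2

nonempty intersections:
  U12={x1,x2,x24} U13={x16,x24,x33} U14={x15,x26,x33} U15={x26,x28,x29} U16={x2,x18,x28} U23={x6,x11,x24} U24={x8,x19,x22} U25={x6,x7,x8} U26={x2,x19,x30} U34={x10,x21,x33} U35={x6,x31,x34} U36={x5,x10,x34} U45={x8,x26,x35} U46={x10,x19,x27} U56={x4,x17,x28,x34}
  U123={x24} U126={x2} U134={x33} U145={x26} U156={x28} U235={x6} U245={x8} U246={x19} U346={x10} U356={x34}
C dims 6,15,10; δ0: rk 5, SNF 1^5; δ1: rk 10, SNF 1^9·2
Ȟ^0: (6−5)−0=1 ⇒ Z
Ȟ^1: (15−10)−5=0 ⇒ 0
Ȟ^2: (10−0)−10=0 plus torsion [2] ⇒ Z/2


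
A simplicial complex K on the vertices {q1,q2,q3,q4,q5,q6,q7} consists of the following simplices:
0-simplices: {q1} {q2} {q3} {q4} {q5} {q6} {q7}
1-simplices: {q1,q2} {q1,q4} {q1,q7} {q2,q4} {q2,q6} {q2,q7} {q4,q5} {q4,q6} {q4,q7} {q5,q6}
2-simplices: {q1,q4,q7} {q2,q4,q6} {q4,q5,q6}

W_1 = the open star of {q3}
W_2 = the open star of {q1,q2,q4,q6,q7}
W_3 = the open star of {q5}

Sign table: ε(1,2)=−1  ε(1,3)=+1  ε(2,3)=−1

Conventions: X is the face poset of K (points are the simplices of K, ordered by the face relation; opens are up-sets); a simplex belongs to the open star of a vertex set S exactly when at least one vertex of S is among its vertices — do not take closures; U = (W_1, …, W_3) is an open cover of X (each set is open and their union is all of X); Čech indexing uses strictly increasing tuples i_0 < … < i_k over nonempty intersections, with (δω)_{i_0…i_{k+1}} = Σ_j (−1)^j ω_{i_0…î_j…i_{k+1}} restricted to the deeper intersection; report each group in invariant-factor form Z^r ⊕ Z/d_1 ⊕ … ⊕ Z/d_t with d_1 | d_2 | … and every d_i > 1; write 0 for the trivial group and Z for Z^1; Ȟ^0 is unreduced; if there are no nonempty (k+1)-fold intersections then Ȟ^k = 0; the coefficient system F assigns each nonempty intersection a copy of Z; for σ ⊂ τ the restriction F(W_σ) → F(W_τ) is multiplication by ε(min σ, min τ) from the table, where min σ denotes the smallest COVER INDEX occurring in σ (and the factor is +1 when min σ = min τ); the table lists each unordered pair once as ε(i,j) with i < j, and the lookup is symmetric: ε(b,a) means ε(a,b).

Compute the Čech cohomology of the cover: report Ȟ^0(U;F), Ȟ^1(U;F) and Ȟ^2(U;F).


nerve of the cover:
  W1={{q3}} W2={{q1},{q2},{q4},{q6},{q7},{q1,q2},{q1,q4},{q1,q7},{q2,q4},{q2,q6},{q2,q7},{q4,q5},{q4,q6},{q4,q7},{q5,q6},{q1,q4,q7},{q2,q4,q6},{q4,q5,q6}} W3={{q5},{q4,q5},{q5,q6},{q4,q5,q6}}
  W23={{q4,q5},{q5,q6},{q4,q5,q6}}
C dims 3,1; δ0: rk 1, SNF 1^1
Ȟ^0 = (3 − 1) − 0 = 2, so Ȟ^0 ≅ Z^2
Ȟ^1 = (1 − 0) − 1 = 0, so Ȟ^1 ≅ 0
Ȟ^2 = (0 − 0) − 0 = 0, so Ȟ^2 ≅ 0

Ȟ^0(U;F) ≅ Z^2, Ȟ^1(U;F) ≅ 0, Ȟ^2(U;F) ≅ 0


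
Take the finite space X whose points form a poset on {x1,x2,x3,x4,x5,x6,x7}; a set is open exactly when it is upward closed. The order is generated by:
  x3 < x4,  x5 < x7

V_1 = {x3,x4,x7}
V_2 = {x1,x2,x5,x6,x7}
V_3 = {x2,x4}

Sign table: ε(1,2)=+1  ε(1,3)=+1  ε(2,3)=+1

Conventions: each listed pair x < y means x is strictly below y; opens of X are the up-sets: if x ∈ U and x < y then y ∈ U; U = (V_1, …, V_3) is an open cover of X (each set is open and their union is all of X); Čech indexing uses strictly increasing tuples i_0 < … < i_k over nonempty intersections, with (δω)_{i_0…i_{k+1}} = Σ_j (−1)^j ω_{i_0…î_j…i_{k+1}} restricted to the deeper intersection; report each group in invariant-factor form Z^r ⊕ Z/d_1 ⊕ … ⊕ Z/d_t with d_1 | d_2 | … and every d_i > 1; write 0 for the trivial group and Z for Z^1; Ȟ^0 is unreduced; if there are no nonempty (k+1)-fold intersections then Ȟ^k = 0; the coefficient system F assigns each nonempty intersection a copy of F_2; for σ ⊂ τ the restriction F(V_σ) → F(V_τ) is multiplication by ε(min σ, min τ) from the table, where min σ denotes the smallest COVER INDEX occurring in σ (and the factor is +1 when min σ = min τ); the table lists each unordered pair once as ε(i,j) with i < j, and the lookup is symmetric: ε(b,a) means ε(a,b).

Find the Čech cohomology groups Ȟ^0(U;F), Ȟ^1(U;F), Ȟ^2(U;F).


Ȟ^0(U;F) ≅ Z/2; Ȟ^1(U;F) ≅ Z/2; Ȟ^2(U;F) ≅ 0

nerve of the cover:
  V12={x7} V13={x4} V23={x2}
C dims 3,3; δ0: rk_F2 2
Ȟ^0 = (3 − 2) − 0 = 1, so Ȟ^0 ≅ Z/2
Ȟ^1 = (3 − 0) − 2 = 1, so Ȟ^1 ≅ Z/2
Ȟ^2 = (0 − 0) − 0 = 0, so Ȟ^2 ≅ 0


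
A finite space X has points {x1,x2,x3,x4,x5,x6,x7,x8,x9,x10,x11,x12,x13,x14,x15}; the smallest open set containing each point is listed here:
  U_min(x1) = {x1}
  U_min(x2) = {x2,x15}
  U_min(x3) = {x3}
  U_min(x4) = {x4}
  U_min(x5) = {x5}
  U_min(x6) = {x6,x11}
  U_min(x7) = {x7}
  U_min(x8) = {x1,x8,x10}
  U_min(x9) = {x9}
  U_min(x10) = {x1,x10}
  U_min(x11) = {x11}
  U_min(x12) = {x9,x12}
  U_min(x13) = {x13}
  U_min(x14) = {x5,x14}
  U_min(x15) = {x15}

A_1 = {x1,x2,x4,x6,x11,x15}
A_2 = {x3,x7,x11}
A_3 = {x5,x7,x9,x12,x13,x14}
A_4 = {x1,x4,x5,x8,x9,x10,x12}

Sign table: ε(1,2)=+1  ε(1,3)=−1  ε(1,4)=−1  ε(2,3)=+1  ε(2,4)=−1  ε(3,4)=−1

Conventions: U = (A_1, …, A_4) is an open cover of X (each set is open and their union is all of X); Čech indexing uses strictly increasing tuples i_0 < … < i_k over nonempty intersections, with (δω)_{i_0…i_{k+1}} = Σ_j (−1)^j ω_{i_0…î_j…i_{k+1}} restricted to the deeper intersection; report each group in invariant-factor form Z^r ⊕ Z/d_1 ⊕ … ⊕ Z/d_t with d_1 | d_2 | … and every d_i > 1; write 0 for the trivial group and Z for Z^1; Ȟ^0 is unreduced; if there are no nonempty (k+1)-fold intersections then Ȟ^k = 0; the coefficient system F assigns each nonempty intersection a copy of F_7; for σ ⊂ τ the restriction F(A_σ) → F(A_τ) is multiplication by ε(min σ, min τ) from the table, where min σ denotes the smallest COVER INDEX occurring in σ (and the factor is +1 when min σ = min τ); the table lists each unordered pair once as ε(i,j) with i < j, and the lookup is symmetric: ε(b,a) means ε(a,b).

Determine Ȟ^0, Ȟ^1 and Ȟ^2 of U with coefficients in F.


intersection data:
  A12={x11} A14={x1,x4} A23={x7} A34={x5,x9,x12}
C dims 4,4; δ0: rk_F7 3
Ȟ^0 = (4 − 3) − 0 = 1, so Ȟ^0 ≅ Z/7
Ȟ^1 = (4 − 0) − 3 = 1, so Ȟ^1 ≅ Z/7
Ȟ^2 = (0 − 0) − 0 = 0, so Ȟ^2 ≅ 0

Ȟ^0 ≅ Z/7, Ȟ^1 ≅ Z/7 and Ȟ^2 ≅ 0


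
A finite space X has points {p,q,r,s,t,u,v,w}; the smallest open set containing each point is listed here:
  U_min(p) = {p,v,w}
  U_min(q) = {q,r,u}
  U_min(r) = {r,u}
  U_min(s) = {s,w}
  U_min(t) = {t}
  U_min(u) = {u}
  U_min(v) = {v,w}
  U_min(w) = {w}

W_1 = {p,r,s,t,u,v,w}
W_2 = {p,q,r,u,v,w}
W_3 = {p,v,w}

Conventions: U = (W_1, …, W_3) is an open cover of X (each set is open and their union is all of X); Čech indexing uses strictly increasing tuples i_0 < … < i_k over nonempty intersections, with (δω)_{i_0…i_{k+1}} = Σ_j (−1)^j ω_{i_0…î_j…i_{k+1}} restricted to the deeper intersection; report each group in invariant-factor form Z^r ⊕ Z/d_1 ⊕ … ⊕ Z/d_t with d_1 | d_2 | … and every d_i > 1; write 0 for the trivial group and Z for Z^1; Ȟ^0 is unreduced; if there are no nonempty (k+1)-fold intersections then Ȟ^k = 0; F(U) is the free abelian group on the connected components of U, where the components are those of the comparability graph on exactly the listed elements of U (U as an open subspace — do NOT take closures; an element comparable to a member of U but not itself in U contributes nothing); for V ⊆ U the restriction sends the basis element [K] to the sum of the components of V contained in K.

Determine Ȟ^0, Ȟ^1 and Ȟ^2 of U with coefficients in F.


Ȟ^0(U;F) ≅ Z^3, Ȟ^1(U;F) ≅ 0 and Ȟ^2(U;F) ≅ 0

nerve simplices:
  W12={p,r,u,v,w} W13={p,v,w} W23={p,v,w}
  W123={p,v,w}
components per intersection:
  W1: {p,s,v,w} {r,u} {t}
  W2: {p,v,w} {q,r,u}
  W3: {p,v,w}
  W12: {p,v,w} {r,u}
  W13: {p,v,w}
  W23: {p,v,w}
  W123: {p,v,w}
C dims 6,4,1; δ0: rk 3, SNF 1^3; δ1: rk 1, SNF 1^1
degree 0: 6−3−0 = 3 → Ȟ^0 ≅ Z^3
degree 1: 4−1−3 = 0 → Ȟ^1 ≅ 0
degree 2: 1−0−1 = 0 → Ȟ^2 ≅ 0


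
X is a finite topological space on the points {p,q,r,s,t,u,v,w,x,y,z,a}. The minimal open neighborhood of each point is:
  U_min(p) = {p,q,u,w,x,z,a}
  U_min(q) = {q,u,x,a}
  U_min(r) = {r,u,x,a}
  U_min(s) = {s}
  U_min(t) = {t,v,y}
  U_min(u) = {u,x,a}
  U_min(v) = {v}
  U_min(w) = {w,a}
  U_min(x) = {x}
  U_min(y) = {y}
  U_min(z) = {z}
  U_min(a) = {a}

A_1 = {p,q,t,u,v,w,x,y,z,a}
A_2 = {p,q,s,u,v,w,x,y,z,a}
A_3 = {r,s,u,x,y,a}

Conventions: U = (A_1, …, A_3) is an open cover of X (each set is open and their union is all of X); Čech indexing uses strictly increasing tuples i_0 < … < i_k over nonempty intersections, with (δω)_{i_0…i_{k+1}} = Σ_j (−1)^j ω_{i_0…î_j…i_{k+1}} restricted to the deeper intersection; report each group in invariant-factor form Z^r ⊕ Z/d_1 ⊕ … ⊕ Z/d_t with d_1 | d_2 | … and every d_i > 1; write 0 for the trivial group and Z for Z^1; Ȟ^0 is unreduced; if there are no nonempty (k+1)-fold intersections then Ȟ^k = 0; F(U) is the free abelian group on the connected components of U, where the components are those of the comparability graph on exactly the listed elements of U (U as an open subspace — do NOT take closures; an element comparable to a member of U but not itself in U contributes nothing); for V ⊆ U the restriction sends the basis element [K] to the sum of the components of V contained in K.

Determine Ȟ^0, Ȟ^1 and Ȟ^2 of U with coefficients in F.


Ȟ^0(U;F) ≅ Z^3,  Ȟ^1(U;F) ≅ 0,  Ȟ^2(U;F) ≅ 0

nonempty overlaps:
  A12={p,q,u,v,w,x,y,z,a} A13={u,x,y,a} A23={s,u,x,y,a}
  A123={u,x,y,a}
components per intersection:
  A1: {p,q,u,w,x,z,a} {t,v,y}
  A2: {p,q,u,w,x,z,a} {s} {v} {y}
  A3: {r,u,x,a} {s} {y}
  A12: {p,q,u,w,x,z,a} {v} {y}
  A13: {u,x,a} {y}
  A23: {s} {u,x,a} {y}
  A123: {u,x,a} {y}
C dims 9,8,2; δ0: rk 6, SNF 1^6; δ1: rk 2, SNF 1^2
degree 0: 9−6−0 = 3 → Ȟ^0 ≅ Z^3
degree 1: 8−2−6 = 0 → Ȟ^1 ≅ 0
degree 2: 2−0−2 = 0 → Ȟ^2 ≅ 0


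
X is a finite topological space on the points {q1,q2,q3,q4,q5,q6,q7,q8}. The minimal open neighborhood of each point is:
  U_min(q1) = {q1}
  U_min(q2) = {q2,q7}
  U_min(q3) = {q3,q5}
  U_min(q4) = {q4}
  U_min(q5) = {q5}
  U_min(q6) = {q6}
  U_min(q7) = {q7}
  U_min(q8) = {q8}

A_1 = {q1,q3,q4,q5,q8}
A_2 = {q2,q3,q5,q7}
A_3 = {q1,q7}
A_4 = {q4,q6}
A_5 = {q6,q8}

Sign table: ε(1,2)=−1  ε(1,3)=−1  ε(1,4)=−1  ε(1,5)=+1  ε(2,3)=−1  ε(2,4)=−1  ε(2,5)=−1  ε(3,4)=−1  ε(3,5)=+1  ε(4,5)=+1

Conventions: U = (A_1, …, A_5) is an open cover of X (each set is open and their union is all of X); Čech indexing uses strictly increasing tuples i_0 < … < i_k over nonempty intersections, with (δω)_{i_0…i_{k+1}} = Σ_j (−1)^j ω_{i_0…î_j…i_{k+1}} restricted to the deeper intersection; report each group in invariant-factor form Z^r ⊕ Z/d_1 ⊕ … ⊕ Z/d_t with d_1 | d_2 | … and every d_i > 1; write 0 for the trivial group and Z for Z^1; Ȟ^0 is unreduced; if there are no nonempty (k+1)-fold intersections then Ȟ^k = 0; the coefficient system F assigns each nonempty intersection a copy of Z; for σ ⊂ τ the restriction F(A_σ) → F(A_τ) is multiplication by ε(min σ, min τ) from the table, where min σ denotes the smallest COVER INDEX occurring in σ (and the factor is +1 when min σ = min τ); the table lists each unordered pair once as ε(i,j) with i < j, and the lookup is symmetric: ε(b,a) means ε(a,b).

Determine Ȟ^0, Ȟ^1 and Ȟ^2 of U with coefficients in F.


Ȟ^0 = 0,  Ȟ^1 = Z ⊕ Z/2,  Ȟ^2 = 0

nerve simplices:
  A12={q3,q5} A13={q1} A14={q4} A15={q8} A23={q7} A45={q6}
C dims 5,6; δ0: rk 5, SNF 1^4·2
degree 0: 5−5−0 = 0 → Ȟ^0 ≅ 0
degree 1: 6−0−5 = 1 plus torsion [2] → Ȟ^1 ≅ Z ⊕ Z/2
degree 2: 0−0−0 = 0 → Ȟ^2 ≅ 0


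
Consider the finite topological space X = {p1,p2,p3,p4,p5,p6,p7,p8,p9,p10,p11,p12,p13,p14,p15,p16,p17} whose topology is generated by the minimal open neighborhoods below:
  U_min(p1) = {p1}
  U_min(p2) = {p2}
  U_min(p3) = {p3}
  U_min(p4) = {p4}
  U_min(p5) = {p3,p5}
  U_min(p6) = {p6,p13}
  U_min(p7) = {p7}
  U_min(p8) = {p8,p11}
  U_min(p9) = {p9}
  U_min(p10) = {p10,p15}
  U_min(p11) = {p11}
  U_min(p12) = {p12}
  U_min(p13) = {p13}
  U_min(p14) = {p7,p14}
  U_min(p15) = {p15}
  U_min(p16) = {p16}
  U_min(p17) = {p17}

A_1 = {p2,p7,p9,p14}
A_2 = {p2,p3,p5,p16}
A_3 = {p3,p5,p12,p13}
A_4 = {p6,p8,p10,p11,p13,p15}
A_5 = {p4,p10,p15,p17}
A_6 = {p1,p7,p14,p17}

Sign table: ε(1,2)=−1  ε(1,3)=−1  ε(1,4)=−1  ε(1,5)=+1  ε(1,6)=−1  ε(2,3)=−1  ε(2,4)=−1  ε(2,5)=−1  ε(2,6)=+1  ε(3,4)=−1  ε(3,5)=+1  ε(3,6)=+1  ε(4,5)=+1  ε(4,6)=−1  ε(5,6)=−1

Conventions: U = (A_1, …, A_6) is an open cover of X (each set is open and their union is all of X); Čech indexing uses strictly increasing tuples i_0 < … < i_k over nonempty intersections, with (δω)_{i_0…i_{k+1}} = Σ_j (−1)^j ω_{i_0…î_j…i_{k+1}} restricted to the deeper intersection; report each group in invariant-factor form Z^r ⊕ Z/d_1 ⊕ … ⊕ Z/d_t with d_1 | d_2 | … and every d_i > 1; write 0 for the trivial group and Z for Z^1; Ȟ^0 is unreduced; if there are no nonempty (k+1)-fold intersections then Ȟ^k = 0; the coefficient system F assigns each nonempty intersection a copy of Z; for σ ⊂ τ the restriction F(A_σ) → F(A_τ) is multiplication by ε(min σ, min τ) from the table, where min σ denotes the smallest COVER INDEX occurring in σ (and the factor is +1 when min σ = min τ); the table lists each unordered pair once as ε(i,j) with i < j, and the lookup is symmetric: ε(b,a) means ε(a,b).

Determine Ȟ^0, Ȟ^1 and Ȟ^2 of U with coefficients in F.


Ȟ^0 ≅ 0; Ȟ^1 ≅ Z/2; Ȟ^2 ≅ 0

nerve of the cover:
  A12={p2} A16={p7,p14} A23={p3,p5} A34={p13} A45={p10,p15} A56={p17}
C dims 6,6; δ0: rk 6, SNF 1^5·2
Ȟ^0 = (6 − 6) − 0 = 0, so Ȟ^0 ≅ 0
Ȟ^1 = (6 − 0) − 6 = 0 plus torsion [2], so Ȟ^1 ≅ Z/2
Ȟ^2 = (0 − 0) − 0 = 0, so Ȟ^2 ≅ 0


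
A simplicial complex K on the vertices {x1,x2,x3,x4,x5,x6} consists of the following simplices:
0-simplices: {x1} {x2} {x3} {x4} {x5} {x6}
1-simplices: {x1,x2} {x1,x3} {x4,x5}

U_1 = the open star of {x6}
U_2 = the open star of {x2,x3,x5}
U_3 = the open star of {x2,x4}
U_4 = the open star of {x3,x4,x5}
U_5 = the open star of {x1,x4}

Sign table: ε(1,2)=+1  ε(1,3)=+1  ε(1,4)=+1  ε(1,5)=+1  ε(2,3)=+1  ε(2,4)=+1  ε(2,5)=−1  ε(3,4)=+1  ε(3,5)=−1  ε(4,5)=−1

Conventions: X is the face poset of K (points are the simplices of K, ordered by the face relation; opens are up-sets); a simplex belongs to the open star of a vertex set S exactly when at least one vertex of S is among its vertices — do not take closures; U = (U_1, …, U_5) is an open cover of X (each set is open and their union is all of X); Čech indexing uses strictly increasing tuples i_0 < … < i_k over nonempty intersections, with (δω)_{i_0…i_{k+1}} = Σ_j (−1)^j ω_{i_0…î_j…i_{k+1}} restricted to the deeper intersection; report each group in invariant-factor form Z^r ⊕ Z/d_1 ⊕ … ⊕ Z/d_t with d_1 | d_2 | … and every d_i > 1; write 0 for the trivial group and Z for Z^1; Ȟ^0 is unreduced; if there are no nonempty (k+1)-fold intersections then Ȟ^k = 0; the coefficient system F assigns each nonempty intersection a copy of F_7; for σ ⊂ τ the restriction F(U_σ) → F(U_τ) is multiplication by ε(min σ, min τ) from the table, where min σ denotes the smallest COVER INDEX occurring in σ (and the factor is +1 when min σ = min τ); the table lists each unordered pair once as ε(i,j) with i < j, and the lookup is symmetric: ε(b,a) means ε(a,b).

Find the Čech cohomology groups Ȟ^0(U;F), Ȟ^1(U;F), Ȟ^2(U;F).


Ȟ^0 ≅ Z/7 ⊕ Z/7, Ȟ^1 ≅ 0, Ȟ^2 ≅ 0

cover nerve:
  U1={{x6}} U2={{x2},{x3},{x5},{x1,x2},{x1,x3},{x4,x5}} U3={{x2},{x4},{x1,x2},{x4,x5}} U4={{x3},{x4},{x5},{x1,x3},{x4,x5}} U5={{x1},{x4},{x1,x2},{x1,x3},{x4,x5}}
  U23={{x2},{x1,x2},{x4,x5}} U24={{x3},{x5},{x1,x3},{x4,x5}} U25={{x1,x2},{x1,x3},{x4,x5}} U34={{x4},{x4,x5}} U35={{x4},{x1,x2},{x4,x5}} U45={{x4},{x1,x3},{x4,x5}}
  U234={{x4,x5}} U235={{x1,x2},{x4,x5}} U245={{x1,x3},{x4,x5}} U345={{x4},{x4,x5}}
  U2345={{x4,x5}}
C dims 5,6,4,1; δ0: rk_F7 3; δ1: rk_F7 3; δ2: rk_F7 1
Ȟ^0: (5−3)−0=2 ⇒ Z/7 ⊕ Z/7
Ȟ^1: (6−3)−3=0 ⇒ 0
Ȟ^2: (4−1)−3=0 ⇒ 0


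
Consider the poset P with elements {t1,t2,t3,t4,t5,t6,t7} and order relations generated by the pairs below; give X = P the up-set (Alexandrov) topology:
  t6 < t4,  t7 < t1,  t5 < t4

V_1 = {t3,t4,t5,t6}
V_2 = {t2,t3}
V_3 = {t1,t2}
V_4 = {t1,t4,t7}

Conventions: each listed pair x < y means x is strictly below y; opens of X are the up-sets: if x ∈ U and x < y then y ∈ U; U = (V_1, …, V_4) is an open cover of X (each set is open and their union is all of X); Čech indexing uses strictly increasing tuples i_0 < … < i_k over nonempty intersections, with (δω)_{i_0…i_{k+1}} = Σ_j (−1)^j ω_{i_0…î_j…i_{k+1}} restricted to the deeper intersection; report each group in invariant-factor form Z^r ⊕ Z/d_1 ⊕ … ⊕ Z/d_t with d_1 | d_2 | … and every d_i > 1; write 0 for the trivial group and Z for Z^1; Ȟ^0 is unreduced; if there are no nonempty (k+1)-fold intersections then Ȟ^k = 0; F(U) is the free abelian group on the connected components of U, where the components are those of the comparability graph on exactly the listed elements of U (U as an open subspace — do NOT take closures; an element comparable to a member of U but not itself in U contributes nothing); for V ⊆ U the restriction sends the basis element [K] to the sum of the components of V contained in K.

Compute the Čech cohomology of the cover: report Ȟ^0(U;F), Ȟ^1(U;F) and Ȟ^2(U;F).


Ȟ^0 = Z^4, Ȟ^1 = 0, Ȟ^2 = 0

nerve simplices:
  V12={t3} V14={t4} V23={t2} V34={t1}
components per intersection:
  V1: {t3} {t4,t5,t6}
  V2: {t2} {t3}
  V3: {t1} {t2}
  V4: {t1,t7} {t4}
  V12: {t3}
  V14: {t4}
  V23: {t2}
  V34: {t1}
C dims 8,4; δ0: rk 4, SNF 1^4
degree 0: 8−4−0 = 4 → Ȟ^0 ≅ Z^4
degree 1: 4−0−4 = 0 → Ȟ^1 ≅ 0
degree 2: 0−0−0 = 0 → Ȟ^2 ≅ 0


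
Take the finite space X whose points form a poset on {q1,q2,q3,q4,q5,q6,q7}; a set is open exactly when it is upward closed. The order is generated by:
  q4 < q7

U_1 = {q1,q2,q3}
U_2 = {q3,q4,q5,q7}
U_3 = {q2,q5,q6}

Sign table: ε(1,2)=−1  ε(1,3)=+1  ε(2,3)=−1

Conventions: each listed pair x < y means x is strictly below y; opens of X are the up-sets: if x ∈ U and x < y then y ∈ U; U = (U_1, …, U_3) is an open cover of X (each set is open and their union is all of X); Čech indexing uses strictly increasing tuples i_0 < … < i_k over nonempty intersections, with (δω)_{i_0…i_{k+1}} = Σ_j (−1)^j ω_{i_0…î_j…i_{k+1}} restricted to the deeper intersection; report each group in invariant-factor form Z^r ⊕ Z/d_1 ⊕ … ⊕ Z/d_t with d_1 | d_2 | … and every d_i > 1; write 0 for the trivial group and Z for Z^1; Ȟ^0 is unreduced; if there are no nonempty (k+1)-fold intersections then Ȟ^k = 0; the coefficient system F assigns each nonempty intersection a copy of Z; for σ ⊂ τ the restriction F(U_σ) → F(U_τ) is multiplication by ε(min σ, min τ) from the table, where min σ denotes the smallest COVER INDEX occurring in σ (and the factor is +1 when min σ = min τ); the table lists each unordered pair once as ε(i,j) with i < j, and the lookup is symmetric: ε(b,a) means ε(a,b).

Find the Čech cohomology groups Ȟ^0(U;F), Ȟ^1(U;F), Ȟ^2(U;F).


nerve simplices:
  U12={q3} U13={q2} U23={q5}
C dims 3,3; δ0: rk 2, SNF 1^2
degree 0: 3−2−0 = 1 → Ȟ^0 ≅ Z
degree 1: 3−0−2 = 1 → Ȟ^1 ≅ Z
degree 2: 0−0−0 = 0 → Ȟ^2 ≅ 0

Ȟ^0 ≅ Z, Ȟ^1 ≅ Z, Ȟ^2 ≅ 0


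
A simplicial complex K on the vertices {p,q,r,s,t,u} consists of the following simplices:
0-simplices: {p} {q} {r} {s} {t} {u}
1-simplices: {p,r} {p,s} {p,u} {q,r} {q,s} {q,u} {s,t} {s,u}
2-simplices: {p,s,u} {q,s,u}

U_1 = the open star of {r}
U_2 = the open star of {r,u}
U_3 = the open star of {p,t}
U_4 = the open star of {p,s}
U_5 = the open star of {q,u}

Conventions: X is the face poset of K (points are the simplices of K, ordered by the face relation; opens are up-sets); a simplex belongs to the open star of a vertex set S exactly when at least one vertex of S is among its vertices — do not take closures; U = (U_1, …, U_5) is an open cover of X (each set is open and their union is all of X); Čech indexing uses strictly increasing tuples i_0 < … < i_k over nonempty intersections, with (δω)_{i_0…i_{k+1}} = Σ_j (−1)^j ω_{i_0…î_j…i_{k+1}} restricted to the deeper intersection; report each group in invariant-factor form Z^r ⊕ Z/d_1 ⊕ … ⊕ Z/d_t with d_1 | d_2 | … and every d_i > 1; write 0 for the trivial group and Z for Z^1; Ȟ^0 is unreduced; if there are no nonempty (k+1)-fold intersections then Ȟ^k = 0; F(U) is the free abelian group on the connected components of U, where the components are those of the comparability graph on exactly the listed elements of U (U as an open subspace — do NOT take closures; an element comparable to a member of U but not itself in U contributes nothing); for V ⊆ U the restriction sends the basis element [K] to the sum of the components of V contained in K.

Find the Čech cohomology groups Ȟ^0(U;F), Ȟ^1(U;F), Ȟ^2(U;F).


Ȟ^0(U;F) ≅ Z; Ȟ^1(U;F) ≅ Z; Ȟ^2(U;F) ≅ 0

intersection data:
  U1={{r},{p,r},{q,r}} U2={{r},{u},{p,r},{p,u},{q,r},{q,u},{s,u},{p,s,u},{q,s,u}} U3={{p},{t},{p,r},{p,s},{p,u},{s,t},{p,s,u}} U4={{p},{s},{p,r},{p,s},{p,u},{q,s},{s,t},{s,u},{p,s,u},{q,s,u}} U5={{q},{u},{p,u},{q,r},{q,s},{q,u},{s,u},{p,s,u},{q,s,u}}
  U12={{r},{p,r},{q,r}} U13={{p,r}} U14={{p,r}} U15={{q,r}} U23={{p,r},{p,u},{p,s,u}} U24={{p,r},{p,u},{s,u},{p,s,u},{q,s,u}} U25={{u},{p,u},{q,r},{q,u},{s,u},{p,s,u},{q,s,u}} U34={{p},{p,r},{p,s},{p,u},{s,t},{p,s,u}} U35={{p,u},{p,s,u}} U45={{p,u},{q,s},{s,u},{p,s,u},{q,s,u}}
  U123={{p,r}} U124={{p,r}} U125={{q,r}} U134={{p,r}} U234={{p,r},{p,u},{p,s,u}} U235={{p,u},{p,s,u}} U245={{p,u},{s,u},{p,s,u},{q,s,u}} U345={{p,u},{p,s,u}}
  U1234={{p,r}} U2345={{p,u},{p,s,u}}
components per intersection:
  U1: {{r},{p,r},{q,r}}
  U2: {{r},{p,r},{q,r}} {{u},{p,u},{q,u},{s,u},{p,s,u},{q,s,u}}
  U3: {{p},{p,r},{p,s},{p,u},{p,s,u}} {{t},{s,t}}
  U4: {{p},{s},{p,r},{p,s},{p,u},{q,s},{s,t},{s,u},{p,s,u},{q,s,u}}
  U5: {{q},{u},{p,u},{q,r},{q,s},{q,u},{s,u},{p,s,u},{q,s,u}}
  U12: {{r},{p,r},{q,r}}
  U13: {{p,r}}
  U14: {{p,r}}
  U15: {{q,r}}
  U23: {{p,r}} {{p,u},{p,s,u}}
  U24: {{p,r}} {{p,u},{s,u},{p,s,u},{q,s,u}}
  U25: {{u},{p,u},{q,u},{s,u},{p,s,u},{q,s,u}} {{q,r}}
  U34: {{p},{p,r},{p,s},{p,u},{p,s,u}} {{s,t}}
  U35: {{p,u},{p,s,u}}
  U45: {{p,u},{q,s},{s,u},{p,s,u},{q,s,u}}
  U123: {{p,r}}
  U124: {{p,r}}
  U125: {{q,r}}
  U134: {{p,r}}
  U234: {{p,r}} {{p,u},{p,s,u}}
  U235: {{p,u},{p,s,u}}
  U245: {{p,u},{s,u},{p,s,u},{q,s,u}}
  U345: {{p,u},{p,s,u}}
  U1234: {{p,r}}
  U2345: {{p,u},{p,s,u}}
C dims 7,14,9,2; δ0: rk 6, SNF 1^6; δ1: rk 7, SNF 1^7; δ2: rk 2, SNF 1^2
Ȟ^0 = (7 − 6) − 0 = 1, so Ȟ^0 ≅ Z
Ȟ^1 = (14 − 7) − 6 = 1, so Ȟ^1 ≅ Z
Ȟ^2 = (9 − 2) − 7 = 0, so Ȟ^2 ≅ 0


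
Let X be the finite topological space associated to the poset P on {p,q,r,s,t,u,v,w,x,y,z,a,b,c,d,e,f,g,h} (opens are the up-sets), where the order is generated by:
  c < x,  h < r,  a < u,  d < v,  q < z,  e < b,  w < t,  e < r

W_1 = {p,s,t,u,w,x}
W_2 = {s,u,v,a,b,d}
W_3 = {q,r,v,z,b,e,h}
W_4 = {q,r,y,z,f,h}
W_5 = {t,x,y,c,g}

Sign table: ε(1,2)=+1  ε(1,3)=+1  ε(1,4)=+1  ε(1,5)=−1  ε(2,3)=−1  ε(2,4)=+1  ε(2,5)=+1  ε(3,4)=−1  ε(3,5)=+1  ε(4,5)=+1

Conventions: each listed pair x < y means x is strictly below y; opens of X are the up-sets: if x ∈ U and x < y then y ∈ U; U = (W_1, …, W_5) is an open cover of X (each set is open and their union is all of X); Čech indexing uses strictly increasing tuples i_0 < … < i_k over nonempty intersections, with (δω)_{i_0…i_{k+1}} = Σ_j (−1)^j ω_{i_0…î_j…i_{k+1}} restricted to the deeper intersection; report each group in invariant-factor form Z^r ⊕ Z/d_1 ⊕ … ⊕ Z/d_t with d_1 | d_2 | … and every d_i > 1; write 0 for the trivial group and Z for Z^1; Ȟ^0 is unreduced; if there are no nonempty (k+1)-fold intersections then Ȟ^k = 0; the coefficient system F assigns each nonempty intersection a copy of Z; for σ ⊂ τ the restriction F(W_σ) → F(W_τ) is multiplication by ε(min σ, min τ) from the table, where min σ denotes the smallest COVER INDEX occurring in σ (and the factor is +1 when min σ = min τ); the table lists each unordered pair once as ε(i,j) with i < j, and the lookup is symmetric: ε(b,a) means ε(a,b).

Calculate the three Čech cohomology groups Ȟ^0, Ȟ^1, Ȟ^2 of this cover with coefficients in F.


nerve simplices:
  W12={s,u} W15={t,x} W23={v,b} W34={q,r,z,h} W45={y}
C dims 5,5; δ0: rk 5, SNF 1^4·2
degree 0: 5−5−0 = 0 → Ȟ^0 ≅ 0
degree 1: 5−0−5 = 0 plus torsion [2] → Ȟ^1 ≅ Z/2
degree 2: 0−0−0 = 0 → Ȟ^2 ≅ 0

Ȟ^0 = 0; Ȟ^1 = Z/2; Ȟ^2 = 0


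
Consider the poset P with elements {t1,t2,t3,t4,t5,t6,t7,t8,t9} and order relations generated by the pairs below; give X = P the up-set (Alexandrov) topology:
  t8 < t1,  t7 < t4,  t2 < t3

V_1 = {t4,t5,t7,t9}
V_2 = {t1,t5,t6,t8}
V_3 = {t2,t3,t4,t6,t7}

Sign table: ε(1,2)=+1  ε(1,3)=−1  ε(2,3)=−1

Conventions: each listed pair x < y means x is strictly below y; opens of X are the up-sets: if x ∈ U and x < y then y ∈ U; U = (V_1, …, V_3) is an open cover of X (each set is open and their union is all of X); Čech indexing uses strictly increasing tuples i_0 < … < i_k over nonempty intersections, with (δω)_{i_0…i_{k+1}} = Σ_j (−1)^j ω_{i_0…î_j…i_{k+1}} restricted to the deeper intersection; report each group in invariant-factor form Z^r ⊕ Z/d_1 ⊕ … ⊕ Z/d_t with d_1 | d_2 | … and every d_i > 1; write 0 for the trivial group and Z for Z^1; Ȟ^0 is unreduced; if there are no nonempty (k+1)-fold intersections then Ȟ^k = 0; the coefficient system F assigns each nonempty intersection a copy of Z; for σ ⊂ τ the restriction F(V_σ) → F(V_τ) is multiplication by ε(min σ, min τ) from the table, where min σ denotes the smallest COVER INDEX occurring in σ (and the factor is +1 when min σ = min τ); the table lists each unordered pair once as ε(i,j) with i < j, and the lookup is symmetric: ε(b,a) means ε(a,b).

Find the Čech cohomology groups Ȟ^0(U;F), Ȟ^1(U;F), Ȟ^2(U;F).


nerve of the cover:
  V12={t5} V13={t4,t7} V23={t6}
C dims 3,3; δ0: rk 2, SNF 1^2
Ȟ^0 = (3 − 2) − 0 = 1, so Ȟ^0 ≅ Z
Ȟ^1 = (3 − 0) − 2 = 1, so Ȟ^1 ≅ Z
Ȟ^2 = (0 − 0) − 0 = 0, so Ȟ^2 ≅ 0

Ȟ^0 = Z, Ȟ^1 = Z and Ȟ^2 = 0


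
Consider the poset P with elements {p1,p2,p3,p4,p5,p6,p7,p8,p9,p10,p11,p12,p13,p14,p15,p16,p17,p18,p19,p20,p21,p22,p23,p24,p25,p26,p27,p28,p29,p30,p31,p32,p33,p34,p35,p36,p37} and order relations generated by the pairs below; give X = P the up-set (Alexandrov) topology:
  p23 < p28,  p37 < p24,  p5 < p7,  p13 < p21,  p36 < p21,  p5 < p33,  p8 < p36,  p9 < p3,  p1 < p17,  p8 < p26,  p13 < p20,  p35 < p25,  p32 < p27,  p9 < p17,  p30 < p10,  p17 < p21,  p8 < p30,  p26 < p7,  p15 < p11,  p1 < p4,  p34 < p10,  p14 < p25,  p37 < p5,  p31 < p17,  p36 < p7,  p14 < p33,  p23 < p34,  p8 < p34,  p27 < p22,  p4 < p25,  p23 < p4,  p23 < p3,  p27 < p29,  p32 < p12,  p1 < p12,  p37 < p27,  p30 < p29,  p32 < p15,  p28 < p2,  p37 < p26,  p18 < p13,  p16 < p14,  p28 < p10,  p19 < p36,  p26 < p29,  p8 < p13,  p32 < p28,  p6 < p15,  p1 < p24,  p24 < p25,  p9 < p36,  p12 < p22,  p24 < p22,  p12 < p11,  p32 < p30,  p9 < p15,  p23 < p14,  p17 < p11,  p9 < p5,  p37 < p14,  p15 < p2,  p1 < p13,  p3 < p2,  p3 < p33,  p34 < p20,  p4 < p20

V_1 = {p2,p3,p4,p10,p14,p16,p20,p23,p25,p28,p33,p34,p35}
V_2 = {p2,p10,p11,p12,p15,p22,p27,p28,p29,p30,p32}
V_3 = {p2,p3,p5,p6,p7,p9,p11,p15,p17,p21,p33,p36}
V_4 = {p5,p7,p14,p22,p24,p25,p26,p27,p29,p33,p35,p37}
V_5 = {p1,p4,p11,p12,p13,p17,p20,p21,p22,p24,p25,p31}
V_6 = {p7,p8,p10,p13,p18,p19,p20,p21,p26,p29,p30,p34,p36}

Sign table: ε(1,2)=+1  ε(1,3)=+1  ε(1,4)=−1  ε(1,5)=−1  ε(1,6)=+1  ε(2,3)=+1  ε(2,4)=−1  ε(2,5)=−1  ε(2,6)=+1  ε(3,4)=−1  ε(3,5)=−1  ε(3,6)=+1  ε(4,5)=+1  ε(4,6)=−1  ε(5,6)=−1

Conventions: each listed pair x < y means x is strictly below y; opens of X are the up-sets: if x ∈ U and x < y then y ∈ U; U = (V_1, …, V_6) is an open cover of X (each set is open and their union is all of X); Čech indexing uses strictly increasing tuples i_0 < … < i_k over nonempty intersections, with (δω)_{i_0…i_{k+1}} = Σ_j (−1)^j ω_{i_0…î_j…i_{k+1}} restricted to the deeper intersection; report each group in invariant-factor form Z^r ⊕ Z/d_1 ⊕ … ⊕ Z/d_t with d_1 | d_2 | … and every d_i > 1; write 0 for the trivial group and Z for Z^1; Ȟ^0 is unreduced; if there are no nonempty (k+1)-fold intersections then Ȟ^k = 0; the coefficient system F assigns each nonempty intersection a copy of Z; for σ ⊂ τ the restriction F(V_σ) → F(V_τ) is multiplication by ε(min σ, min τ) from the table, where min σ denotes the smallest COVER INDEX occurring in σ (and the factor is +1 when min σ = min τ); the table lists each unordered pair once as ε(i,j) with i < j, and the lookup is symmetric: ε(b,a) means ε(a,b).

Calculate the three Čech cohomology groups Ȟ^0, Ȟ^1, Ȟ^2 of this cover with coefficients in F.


Ȟ^0(U;F) ≅ Z; Ȟ^1(U;F) ≅ 0; Ȟ^2(U;F) ≅ Z/2

nerve of the cover:
  V12={p2,p10,p28} V13={p2,p3,p33} V14={p14,p25,p33,p35} V15={p4,p20,p25} V16={p10,p20,p34} V23={p2,p11,p15} V24={p22,p27,p29} V25={p11,p12,p22} V26={p10,p29,p30} V34={p5,p7,p33} V35={p11,p17,p21} V36={p7,p21,p36} V45={p22,p24,p25} V46={p7,p26,p29} V56={p13,p20,p21}
  V123={p2} V126={p10} V134={p33} V145={p25} V156={p20} V235={p11} V245={p22} V246={p29} V346={p7} V356={p21}
C dims 6,15,10; δ0: rk 5, SNF 1^5; δ1: rk 10, SNF 1^9·2
Ȟ^0 = (6 − 5) − 0 = 1, so Ȟ^0 ≅ Z
Ȟ^1 = (15 − 10) − 5 = 0, so Ȟ^1 ≅ 0
Ȟ^2 = (10 − 0) − 10 = 0 plus torsion [2], so Ȟ^2 ≅ Z/2


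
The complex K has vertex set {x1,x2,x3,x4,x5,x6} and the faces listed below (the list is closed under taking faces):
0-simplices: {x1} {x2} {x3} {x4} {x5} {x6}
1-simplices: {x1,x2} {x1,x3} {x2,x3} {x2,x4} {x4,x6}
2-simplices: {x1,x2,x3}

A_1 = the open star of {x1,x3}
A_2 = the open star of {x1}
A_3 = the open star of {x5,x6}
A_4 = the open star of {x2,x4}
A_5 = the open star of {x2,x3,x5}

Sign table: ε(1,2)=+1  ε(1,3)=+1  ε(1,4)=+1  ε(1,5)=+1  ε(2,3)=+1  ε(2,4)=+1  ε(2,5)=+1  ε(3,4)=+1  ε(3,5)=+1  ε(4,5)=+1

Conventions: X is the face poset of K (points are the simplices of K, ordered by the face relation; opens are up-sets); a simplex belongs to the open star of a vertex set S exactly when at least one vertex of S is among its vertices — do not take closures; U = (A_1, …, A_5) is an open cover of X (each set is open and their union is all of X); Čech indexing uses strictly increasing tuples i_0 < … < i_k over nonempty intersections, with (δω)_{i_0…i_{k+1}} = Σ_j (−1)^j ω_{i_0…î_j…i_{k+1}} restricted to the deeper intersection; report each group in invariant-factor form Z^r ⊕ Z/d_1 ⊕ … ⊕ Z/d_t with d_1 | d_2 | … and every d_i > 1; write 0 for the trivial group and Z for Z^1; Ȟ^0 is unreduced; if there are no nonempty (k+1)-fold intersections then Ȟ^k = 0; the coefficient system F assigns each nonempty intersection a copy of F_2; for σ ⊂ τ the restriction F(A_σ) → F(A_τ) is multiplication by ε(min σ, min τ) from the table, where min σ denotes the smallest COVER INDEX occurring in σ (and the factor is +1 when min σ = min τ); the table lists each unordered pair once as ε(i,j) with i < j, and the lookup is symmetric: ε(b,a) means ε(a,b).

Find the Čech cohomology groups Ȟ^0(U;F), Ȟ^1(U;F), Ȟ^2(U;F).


Ȟ^0 ≅ Z/2,  Ȟ^1 ≅ Z/2,  Ȟ^2 ≅ 0

nonempty overlaps:
  A1={{x1},{x3},{x1,x2},{x1,x3},{x2,x3},{x1,x2,x3}} A2={{x1},{x1,x2},{x1,x3},{x1,x2,x3}} A3={{x5},{x6},{x4,x6}} A4={{x2},{x4},{x1,x2},{x2,x3},{x2,x4},{x4,x6},{x1,x2,x3}} A5={{x2},{x3},{x5},{x1,x2},{x1,x3},{x2,x3},{x2,x4},{x1,x2,x3}}
  A12={{x1},{x1,x2},{x1,x3},{x1,x2,x3}} A14={{x1,x2},{x2,x3},{x1,x2,x3}} A15={{x3},{x1,x2},{x1,x3},{x2,x3},{x1,x2,x3}} A24={{x1,x2},{x1,x2,x3}} A25={{x1,x2},{x1,x3},{x1,x2,x3}} A34={{x4,x6}} A35={{x5}} A45={{x2},{x1,x2},{x2,x3},{x2,x4},{x1,x2,x3}}
  A124={{x1,x2},{x1,x2,x3}} A125={{x1,x2},{x1,x3},{x1,x2,x3}} A145={{x1,x2},{x2,x3},{x1,x2,x3}} A245={{x1,x2},{x1,x2,x3}}
  A1245={{x1,x2},{x1,x2,x3}}
C dims 5,8,4,1; δ0: rk_F2 4; δ1: rk_F2 3; δ2: rk_F2 1
degree 0: 5−4−0 = 1 → Ȟ^0 ≅ Z/2
degree 1: 8−3−4 = 1 → Ȟ^1 ≅ Z/2
degree 2: 4−1−3 = 0 → Ȟ^2 ≅ 0


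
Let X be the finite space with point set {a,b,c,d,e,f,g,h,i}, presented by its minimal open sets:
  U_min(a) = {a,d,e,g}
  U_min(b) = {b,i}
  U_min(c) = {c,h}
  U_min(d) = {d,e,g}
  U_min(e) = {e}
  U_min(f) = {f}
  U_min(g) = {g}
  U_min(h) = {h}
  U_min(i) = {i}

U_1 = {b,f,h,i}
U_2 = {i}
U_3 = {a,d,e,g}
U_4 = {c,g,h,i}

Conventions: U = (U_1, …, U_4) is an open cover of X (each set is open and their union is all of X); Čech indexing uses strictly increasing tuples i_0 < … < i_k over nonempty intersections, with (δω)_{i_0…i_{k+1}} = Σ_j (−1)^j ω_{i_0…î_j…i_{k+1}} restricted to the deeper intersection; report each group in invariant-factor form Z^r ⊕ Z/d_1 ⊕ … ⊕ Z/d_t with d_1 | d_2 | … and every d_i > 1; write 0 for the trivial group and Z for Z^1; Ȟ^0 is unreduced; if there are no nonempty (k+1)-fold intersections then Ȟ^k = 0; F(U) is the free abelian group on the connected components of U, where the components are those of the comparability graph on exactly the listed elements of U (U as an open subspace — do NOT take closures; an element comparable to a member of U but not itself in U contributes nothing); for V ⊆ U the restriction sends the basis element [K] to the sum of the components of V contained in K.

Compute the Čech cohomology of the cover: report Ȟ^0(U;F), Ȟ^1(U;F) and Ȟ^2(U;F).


nerve of the cover:
  U12={i} U14={h,i} U24={i} U34={g}
  U124={i}
components per intersection:
  U1: {b,i} {f} {h}
  U2: {i}
  U3: {a,d,e,g}
  U4: {c,h} {g} {i}
  U12: {i}
  U14: {h} {i}
  U24: {i}
  U34: {g}
  U124: {i}
C dims 8,5,1; δ0: rk 4, SNF 1^4; δ1: rk 1, SNF 1^1
Ȟ^0 = (8 − 4) − 0 = 4, so Ȟ^0 ≅ Z^4
Ȟ^1 = (5 − 1) − 4 = 0, so Ȟ^1 ≅ 0
Ȟ^2 = (1 − 0) − 1 = 0, so Ȟ^2 ≅ 0

Ȟ^0(U;F) ≅ Z^4; Ȟ^1(U;F) ≅ 0; Ȟ^2(U;F) ≅ 0
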